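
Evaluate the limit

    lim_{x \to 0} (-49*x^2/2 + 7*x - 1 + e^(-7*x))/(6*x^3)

Direct substitution gives 0/0.
Apply L'Hôpital: lim (-49*x + 7 - 7*e^(-7*x))/(18*x^2), still 0/0.
Apply L'Hôpital: lim (-49 + 49*e^(-7*x))/(36*x), still 0/0.
After 3 applications of L'Hôpital's rule the quotient is (-343*e^(-7*x))/(36); substituting x = 0 gives -343/36.

-343/36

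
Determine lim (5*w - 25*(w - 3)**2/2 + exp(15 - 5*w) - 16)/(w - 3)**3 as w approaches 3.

Direct substitution gives 0/0.
Apply L'Hôpital: lim (-25*w - 5*e^(15 - 5*w) + 80)/(3*(w - 3)^2), still 0/0.
Apply L'Hôpital: lim (25*e^(15 - 5*w) - 25)/(6*w - 18), still 0/0.
After 3 applications of L'Hôpital's rule the quotient is (-125*e^(15 - 5*w))/(6); substituting w = 3 gives -125/6.

-125/6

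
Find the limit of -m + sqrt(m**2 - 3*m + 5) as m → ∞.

-3/2

An ∞ − ∞ form. Rationalising with the conjugate, the difference becomes (-3m + 5) / (√(m^2 - 3*m + 5) + m).
For large m the denominator behaves like 2·m, so the quotient tends to -3/2 = -3/2.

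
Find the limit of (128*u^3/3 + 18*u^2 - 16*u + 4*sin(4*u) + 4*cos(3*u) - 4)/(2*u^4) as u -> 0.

27/4

Substitution gives 0/0; apply L'Hôpital's rule 4 times.
After differentiating numerator and denominator 4 times the quotient is (1024*sin(4*u) + 324*cos(3*u))/(48); at u = 0 this is 27/4.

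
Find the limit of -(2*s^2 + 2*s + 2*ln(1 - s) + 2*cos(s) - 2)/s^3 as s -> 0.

Substitution gives 0/0; apply L'Hôpital's rule 3 times.
After differentiating numerator and denominator 3 times the quotient is (2*sin(s) + 4/(s - 1)^3)/(-6); at s = 0 this is 2/3.

2/3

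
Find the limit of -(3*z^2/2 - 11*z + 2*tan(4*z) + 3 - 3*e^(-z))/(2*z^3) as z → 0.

-259/12

Substitution gives 0/0; apply L'Hôpital's rule 3 times.
After differentiating numerator and denominator 3 times the quotient is (((768*tan(4*z)^2 + 256)*e^(z)/cos(4*z)^2 + 3)*e^(-z))/(-12); at z = 0 this is -259/12.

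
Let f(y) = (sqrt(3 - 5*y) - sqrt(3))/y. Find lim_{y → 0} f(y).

A 0/0 form; rationalise with √(3 - 5y) + √3. This collapses the numerator to -5y, leaving -5/(√(3 - 5y) + √3) → -5/(2√3) = -5*√(3)/6.

-5*√(3)/6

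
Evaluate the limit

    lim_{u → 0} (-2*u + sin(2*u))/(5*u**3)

Direct substitution gives 0/0.
Apply L'Hôpital: lim (2*cos(2*u) - 2)/(15*u^2), still 0/0.
Apply L'Hôpital: lim (-4*sin(2*u))/(30*u), still 0/0.
After 3 applications of L'Hôpital's rule the quotient is (-8*cos(2*u))/(30); substituting u = 0 gives -4/15.

-4/15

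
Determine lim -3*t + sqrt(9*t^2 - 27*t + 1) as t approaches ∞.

An ∞ − ∞ form. Rationalising with the conjugate, the difference becomes (-27t + 1) / (√(9*t^2 - 27*t + 1) + 3t).
For large t the denominator behaves like 2·3t, so the quotient tends to -27/6 = -9/2.

-9/2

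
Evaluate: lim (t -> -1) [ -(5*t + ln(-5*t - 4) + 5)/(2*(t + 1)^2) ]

25/4

Direct substitution gives 0/0.
Apply L'Hôpital: lim (5 - 5/(-5*t - 4))/(-4*t - 4), still 0/0.
After 2 applications of L'Hôpital's rule the quotient is (-25/(-5*t - 4)^2)/(-4); substituting t = -1 gives 25/4.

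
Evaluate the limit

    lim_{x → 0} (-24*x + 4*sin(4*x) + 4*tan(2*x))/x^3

-32

Substitution gives 0/0 (the numerator vanishes to order 3).
Expand each term to order x^3: the coefficient of x^3 in 4·tan(2x) is 32/3 and in 4·sin(4x) is -128/3.
Lower-order terms cancel with the polynomial part, so the numerator is (-32)·x^3 + o(x^3), and the limit is (-32)/(1) = -32.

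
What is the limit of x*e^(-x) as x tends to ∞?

0

Write as x^1/e^{1x}, an ∞/∞ form.
Exponential growth dominates any polynomial, so repeated L'Hôpital (or the standard result) gives 0.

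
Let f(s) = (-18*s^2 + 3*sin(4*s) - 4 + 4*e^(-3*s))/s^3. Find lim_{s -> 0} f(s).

Substitution gives 0/0 (the numerator vanishes to order 3).
Expand each term to order s^3: the coefficient of s^3 in 3·sin(4s) is -32 and in 4·e^(-3s) is -18.
Lower-order terms cancel with the polynomial part, so the numerator is (-50)·s^3 + o(s^3), and the limit is (-50)/(1) = -50.

-50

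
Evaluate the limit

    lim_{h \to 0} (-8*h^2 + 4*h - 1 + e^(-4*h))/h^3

-32/3

Direct substitution gives 0/0.
Apply L'Hôpital: lim (-16*h + 4 - 4*e^(-4*h))/(3*h^2), still 0/0.
Apply L'Hôpital: lim (-16 + 16*e^(-4*h))/(6*h), still 0/0.
After 3 applications of L'Hôpital's rule the quotient is (-64*e^(-4*h))/(6); substituting h = 0 gives -32/3.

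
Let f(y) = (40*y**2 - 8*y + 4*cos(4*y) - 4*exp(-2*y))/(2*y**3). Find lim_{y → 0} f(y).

8/3

Substitution gives 0/0 (the numerator vanishes to order 3).
Expand each term to order y^3: the coefficient of y^3 in -4·e^(-2y) is 16/3 and in 4·cos(4y) is 0.
Lower-order terms cancel with the polynomial part, so the numerator is (16/3)·y^3 + o(y^3), and the limit is (16/3)/(2) = 8/3.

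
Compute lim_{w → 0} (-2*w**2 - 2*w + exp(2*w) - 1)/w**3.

4/3

Direct substitution gives 0/0.
Apply L'Hôpital: lim (-4*w + 2*e^(2*w) - 2)/(3*w^2), still 0/0.
Apply L'Hôpital: lim (4*e^(2*w) - 4)/(6*w), still 0/0.
After 3 applications of L'Hôpital's rule the quotient is (8*e^(2*w))/(6); substituting w = 0 gives 4/3.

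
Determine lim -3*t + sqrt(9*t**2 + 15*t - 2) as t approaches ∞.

5/2

An ∞ − ∞ form. Rationalising with the conjugate, the difference becomes (15t - 2) / (√(9*t^2 + 15*t - 2) + 3t).
For large t the denominator behaves like 2·3t, so the quotient tends to 15/6 = 5/2.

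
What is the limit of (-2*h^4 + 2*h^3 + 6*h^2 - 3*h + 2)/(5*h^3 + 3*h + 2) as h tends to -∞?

The numerator has higher degree (4 > 3); the quotient behaves like (-2/(5))·h^1 for large |h|.
As h → −∞ this diverges to ∞.

∞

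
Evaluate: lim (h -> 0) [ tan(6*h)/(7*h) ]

6/7

Substitution gives 0/0.
Since tan(u)/u → 1 as u → 0, tan(6h)/(6h) → 1 and the limit is 6/7.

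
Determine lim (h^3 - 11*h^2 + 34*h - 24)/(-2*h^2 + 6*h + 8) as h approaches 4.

3/5

At h = 4 both the top and bottom vanish — a removable singularity. Factoring out (h - 4) from each leaves (h^2 - 7*h + 6)/(-2*h - 2), which at h = 4 equals 3/5.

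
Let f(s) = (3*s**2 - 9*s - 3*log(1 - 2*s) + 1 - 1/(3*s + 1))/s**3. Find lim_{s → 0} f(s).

35

Substitution gives 0/0; apply L'Hôpital's rule 3 times.
After differentiating numerator and denominator 3 times the quotient is (162/(3*s + 1)^4 - 48/(2*s - 1)^3)/(6); at s = 0 this is 35.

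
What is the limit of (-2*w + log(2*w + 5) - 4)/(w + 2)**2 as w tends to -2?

Direct substitution gives 0/0.
Apply L'Hôpital: lim (-2 + 2/(2*w + 5))/(2*w + 4), still 0/0.
After 2 applications of L'Hôpital's rule the quotient is (-4/(2*w + 5)^2)/(2); substituting w = -2 gives -2.

-2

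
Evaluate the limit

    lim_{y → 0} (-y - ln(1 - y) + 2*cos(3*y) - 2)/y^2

-17/2

Substitution gives 0/0 (the numerator vanishes to order 2).
Expand each term to order y^2: the coefficient of y^2 in −ln(1 - y) is 1/2 and in 2·cos(3y) is -9.
Lower-order terms cancel with the polynomial part, so the numerator is (-17/2)·y^2 + o(y^2), and the limit is (-17/2)/(1) = -17/2.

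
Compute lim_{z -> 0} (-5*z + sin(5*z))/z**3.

-125/6

Direct substitution gives 0/0.
Apply L'Hôpital: lim (5*cos(5*z) - 5)/(3*z^2), still 0/0.
Apply L'Hôpital: lim (-25*sin(5*z))/(6*z), still 0/0.
After 3 applications of L'Hôpital's rule the quotient is (-125*cos(5*z))/(6); substituting z = 0 gives -125/6.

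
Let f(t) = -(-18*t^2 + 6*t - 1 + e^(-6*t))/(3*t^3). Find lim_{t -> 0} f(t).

Direct substitution gives 0/0.
Apply L'Hôpital: lim (-36*t + 6 - 6*e^(-6*t))/(-9*t^2), still 0/0.
Apply L'Hôpital: lim (-36 + 36*e^(-6*t))/(-18*t), still 0/0.
After 3 applications of L'Hôpital's rule the quotient is (-216*e^(-6*t))/(-18); substituting t = 0 gives 12.

12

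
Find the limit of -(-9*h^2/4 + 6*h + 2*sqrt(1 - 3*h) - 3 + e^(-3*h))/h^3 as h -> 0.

Substitution gives 0/0; apply L'Hôpital's rule 3 times.
After differentiating numerator and denominator 3 times the quotient is (-27*e^(-3*h) - 81/(4*(1 - 3*h)^(5/2)))/(-6); at h = 0 this is 63/8.

63/8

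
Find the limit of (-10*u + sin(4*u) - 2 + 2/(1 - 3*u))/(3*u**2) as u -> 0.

6

Substitution gives 0/0 (the numerator vanishes to order 2).
Expand each term to order u^2: the coefficient of u^2 in 2·1/(1 - 3u) is 18 and in sin(4u) is 0.
Lower-order terms cancel with the polynomial part, so the numerator is (18)·u^2 + o(u^2), and the limit is (18)/(3) = 6.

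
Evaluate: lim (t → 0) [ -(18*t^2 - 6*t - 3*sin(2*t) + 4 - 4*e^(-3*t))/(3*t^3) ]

Substitution gives 0/0; apply L'Hôpital's rule 3 times.
After differentiating numerator and denominator 3 times the quotient is (24*cos(2*t) + 108*e^(-3*t))/(-18); at t = 0 this is -22/3.

-22/3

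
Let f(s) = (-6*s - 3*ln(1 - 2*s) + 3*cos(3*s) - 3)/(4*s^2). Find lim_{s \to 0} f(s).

Substitution gives 0/0; apply L'Hôpital's rule 2 times.
After differentiating numerator and denominator 2 times the quotient is (-27*cos(3*s) + 12/(2*s - 1)^2)/(8); at s = 0 this is -15/8.

-15/8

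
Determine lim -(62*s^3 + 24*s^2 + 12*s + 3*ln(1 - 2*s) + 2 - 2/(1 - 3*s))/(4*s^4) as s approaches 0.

Substitution gives 0/0 (the numerator vanishes to order 4).
Expand each term to order s^4: the coefficient of s^4 in 3·ln(1 - 2s) is -12 and in -2·1/(1 - 3s) is -162.
Lower-order terms cancel with the polynomial part, so the numerator is (-174)·s^4 + o(s^4), and the limit is (-174)/(-4) = 87/2.

87/2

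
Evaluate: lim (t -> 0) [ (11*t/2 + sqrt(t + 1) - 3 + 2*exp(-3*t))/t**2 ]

Substitution gives 0/0; apply L'Hôpital's rule 2 times.
After differentiating numerator and denominator 2 times the quotient is (18*e^(-3*t) - 1/(4*(t + 1)^(3/2)))/(2); at t = 0 this is 71/8.

71/8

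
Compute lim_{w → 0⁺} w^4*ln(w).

This is a 0·(−∞) form. Rewrite as 1·ln(w) / w^(−4) and apply L'Hôpital:
the derivative quotient is 1·(1/w) / (−4·w^(−5)) = (-1/4)·w^4 → 0.

0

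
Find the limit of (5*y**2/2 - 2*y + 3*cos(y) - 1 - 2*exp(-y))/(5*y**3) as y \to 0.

Substitution gives 0/0; apply L'Hôpital's rule 3 times.
After differentiating numerator and denominator 3 times the quotient is (3*sin(y) + 2*e^(-y))/(30); at y = 0 this is 1/15.

1/15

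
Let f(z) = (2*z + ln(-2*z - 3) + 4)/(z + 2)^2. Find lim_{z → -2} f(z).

Direct substitution gives 0/0.
Apply L'Hôpital: lim (2 - 2/(-2*z - 3))/(2*z + 4), still 0/0.
After 2 applications of L'Hôpital's rule the quotient is (-4/(-2*z - 3)^2)/(2); substituting z = -2 gives -2.

-2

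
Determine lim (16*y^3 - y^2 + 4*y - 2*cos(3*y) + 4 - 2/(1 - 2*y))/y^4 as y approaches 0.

Substitution gives 0/0 (the numerator vanishes to order 4).
Expand each term to order y^4: the coefficient of y^4 in -2·1/(1 - 2y) is -32 and in -2·cos(3y) is -27/4.
Lower-order terms cancel with the polynomial part, so the numerator is (-155/4)·y^4 + o(y^4), and the limit is (-155/4)/(1) = -155/4.

-155/4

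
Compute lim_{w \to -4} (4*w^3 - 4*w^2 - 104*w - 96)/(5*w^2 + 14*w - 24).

Direct substitution gives 0/0, so factor. Both numerator and denominator have (w + 4) as a factor.
After cancelling, the expression reduces to (4*w^2 - 20*w - 24)/(5*w - 6).
Substituting w = -4 gives -60/13.

-60/13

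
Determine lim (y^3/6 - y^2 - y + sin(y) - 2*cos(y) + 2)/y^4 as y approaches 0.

Substitution gives 0/0 (the numerator vanishes to order 4).
Expand each term to order y^4: the coefficient of y^4 in sin(y) is 0 and in -2·cos(y) is -1/12.
Lower-order terms cancel with the polynomial part, so the numerator is (-1/12)·y^4 + o(y^4), and the limit is (-1/12)/(1) = -1/12.

-1/12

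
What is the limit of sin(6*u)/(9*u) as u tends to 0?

Substitution gives 0/0.
Write it as (6/9)·sin(6u)/(6u); since sin(θ)/θ → 1, the limit is 2/3.

2/3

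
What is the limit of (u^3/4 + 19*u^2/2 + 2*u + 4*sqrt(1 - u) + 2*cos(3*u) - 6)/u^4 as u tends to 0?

Substitution gives 0/0 (the numerator vanishes to order 4).
Expand each term to order u^4: the coefficient of u^4 in 4·√(1 - u) is -5/32 and in 2·cos(3u) is 27/4.
Lower-order terms cancel with the polynomial part, so the numerator is (211/32)·u^4 + o(u^4), and the limit is (211/32)/(1) = 211/32.

211/32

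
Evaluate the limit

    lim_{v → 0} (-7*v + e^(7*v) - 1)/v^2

Direct substitution gives 0/0.
Apply L'Hôpital: lim (7*e^(7*v) - 7)/(2*v), still 0/0.
After 2 applications of L'Hôpital's rule the quotient is (49*e^(7*v))/(2); substituting v = 0 gives 49/2.

49/2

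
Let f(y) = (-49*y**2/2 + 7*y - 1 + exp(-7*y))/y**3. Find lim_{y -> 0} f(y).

-343/6

Direct substitution gives 0/0.
Apply L'Hôpital: lim (-49*y + 7 - 7*e^(-7*y))/(3*y^2), still 0/0.
Apply L'Hôpital: lim (-49 + 49*e^(-7*y))/(6*y), still 0/0.
After 3 applications of L'Hôpital's rule the quotient is (-343*e^(-7*y))/(6); substituting y = 0 gives -343/6.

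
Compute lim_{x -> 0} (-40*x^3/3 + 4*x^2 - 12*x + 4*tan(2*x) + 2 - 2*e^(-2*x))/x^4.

Substitution gives 0/0 (the numerator vanishes to order 4).
Expand each term to order x^4: the coefficient of x^4 in -2·e^(-2x) is -4/3 and in 4·tan(2x) is 0.
Lower-order terms cancel with the polynomial part, so the numerator is (-4/3)·x^4 + o(x^4), and the limit is (-4/3)/(1) = -4/3.

-4/3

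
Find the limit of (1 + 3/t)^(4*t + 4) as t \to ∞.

e^(12)

Write it as [(1 + 3/t)^t]^(4) · (1 + 3/t)^(4). The bracketed term tends to e^(3) and the second factor to 1, so the limit is e^(12).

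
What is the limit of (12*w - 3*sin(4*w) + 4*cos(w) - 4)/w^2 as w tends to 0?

Substitution gives 0/0 (the numerator vanishes to order 2).
Expand each term to order w^2: the coefficient of w^2 in -3·sin(4w) is 0 and in 4·cos(w) is -2.
Lower-order terms cancel with the polynomial part, so the numerator is (-2)·w^2 + o(w^2), and the limit is (-2)/(1) = -2.

-2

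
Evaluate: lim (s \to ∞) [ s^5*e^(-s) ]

Write as s^5/e^{1s}, an ∞/∞ form.
Exponential growth dominates any polynomial, so repeated L'Hôpital (or the standard result) gives 0.

0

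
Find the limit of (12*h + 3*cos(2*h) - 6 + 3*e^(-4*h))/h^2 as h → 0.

Substitution gives 0/0 (the numerator vanishes to order 2).
Expand each term to order h^2: the coefficient of h^2 in 3·cos(2h) is -6 and in 3·e^(-4h) is 24.
Lower-order terms cancel with the polynomial part, so the numerator is (18)·h^2 + o(h^2), and the limit is (18)/(1) = 18.

18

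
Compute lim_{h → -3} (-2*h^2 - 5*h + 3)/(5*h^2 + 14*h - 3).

Direct substitution gives 0/0, so factor. Both numerator and denominator have (h + 3) as a factor.
After cancelling, the expression reduces to (1 - 2*h)/(5*h - 1).
Substituting h = -3 gives -7/16.

-7/16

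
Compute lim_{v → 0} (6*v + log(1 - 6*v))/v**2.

Direct substitution gives 0/0.
Apply L'Hôpital: lim (6 - 6/(1 - 6*v))/(2*v), still 0/0.
After 2 applications of L'Hôpital's rule the quotient is (-36/(1 - 6*v)^2)/(2); substituting v = 0 gives -18.

-18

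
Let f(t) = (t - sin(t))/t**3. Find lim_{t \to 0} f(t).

Direct substitution gives 0/0.
Apply L'Hôpital: lim (1 - cos(t))/(3*t^2), still 0/0.
Apply L'Hôpital: lim (sin(t))/(6*t), still 0/0.
After 3 applications of L'Hôpital's rule the quotient is (cos(t))/(6); substituting t = 0 gives 1/6.

1/6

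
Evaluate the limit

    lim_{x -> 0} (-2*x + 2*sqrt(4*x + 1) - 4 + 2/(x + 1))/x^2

Substitution gives 0/0; apply L'Hôpital's rule 2 times.
After differentiating numerator and denominator 2 times the quotient is (-8/(4*x + 1)^(3/2) + 4/(x + 1)^3)/(2); at x = 0 this is -2.

-2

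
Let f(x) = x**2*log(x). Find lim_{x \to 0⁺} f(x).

This is a 0·(−∞) form. Rewrite as 1·ln(x) / x^(−2) and apply L'Hôpital:
the derivative quotient is 1·(1/x) / (−2·x^(−3)) = (-1/2)·x^2 → 0.

0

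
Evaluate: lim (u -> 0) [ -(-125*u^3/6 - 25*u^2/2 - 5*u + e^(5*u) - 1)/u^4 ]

Direct substitution gives 0/0.
Apply L'Hôpital: lim (-125*u^2/2 - 25*u + 5*e^(5*u) - 5)/(-4*u^3), still 0/0.
Apply L'Hôpital: lim (-125*u + 25*e^(5*u) - 25)/(-12*u^2), still 0/0.
Apply L'Hôpital: lim (125*e^(5*u) - 125)/(-24*u), still 0/0.
After 4 applications of L'Hôpital's rule the quotient is (625*e^(5*u))/(-24); substituting u = 0 gives -625/24.

-625/24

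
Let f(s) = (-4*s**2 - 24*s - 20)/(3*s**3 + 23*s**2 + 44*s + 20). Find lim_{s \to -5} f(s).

At s = -5 both the top and bottom vanish — a removable singularity. Factoring out (s + 5) from each leaves (-4*s - 4)/(3*s^2 + 8*s + 4), which at s = -5 equals 16/39.

16/39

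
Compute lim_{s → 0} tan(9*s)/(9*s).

Substitution gives 0/0.
Since tan(u)/u → 1 as u → 0, tan(9s)/(9s) → 1 and the limit is 9/9 = 1.

1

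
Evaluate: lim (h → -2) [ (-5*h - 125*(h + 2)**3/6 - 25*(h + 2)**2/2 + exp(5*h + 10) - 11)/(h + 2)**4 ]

Direct substitution gives 0/0.
Apply L'Hôpital: lim (-25*h - 125*(h + 2)^2/2 + 5*e^(5*h + 10) - 55)/(4*(h + 2)^3), still 0/0.
Apply L'Hôpital: lim (-125*h + 25*e^(5*h + 10) - 275)/(12*(h + 2)^2), still 0/0.
Apply L'Hôpital: lim (125*e^(5*h + 10) - 125)/(24*h + 48), still 0/0.
After 4 applications of L'Hôpital's rule the quotient is (625*e^(5*h + 10))/(24); substituting h = -2 gives 625/24.

625/24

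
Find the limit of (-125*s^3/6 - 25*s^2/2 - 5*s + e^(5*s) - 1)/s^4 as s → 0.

625/24

Direct substitution gives 0/0.
Apply L'Hôpital: lim (-125*s^2/2 - 25*s + 5*e^(5*s) - 5)/(4*s^3), still 0/0.
Apply L'Hôpital: lim (-125*s + 25*e^(5*s) - 25)/(12*s^2), still 0/0.
Apply L'Hôpital: lim (125*e^(5*s) - 125)/(24*s), still 0/0.
After 4 applications of L'Hôpital's rule the quotient is (625*e^(5*s))/(24); substituting s = 0 gives 625/24.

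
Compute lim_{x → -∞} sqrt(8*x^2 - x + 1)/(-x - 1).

2*√(2)

For large |x|, √(8*x^2 - x + 1) ≈ √8·|x| and the denominator ≈ -x.
Since x → −∞, |x| = −x, giving −√8/(-1) = 2*√(2).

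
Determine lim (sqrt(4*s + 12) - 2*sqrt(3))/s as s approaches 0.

√(3)/3

Substitution gives 0/0. Multiply numerator and denominator by the conjugate √(12 + 4s) + √12.
The numerator becomes (12 + 4s) − 12 = 4s, so the expression simplifies to 4/(√(12 + 4s) + √12).
Letting s → 0 gives 4/(2√12) = √(3)/3.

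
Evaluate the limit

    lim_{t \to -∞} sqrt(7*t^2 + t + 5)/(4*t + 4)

-√(7)/4

For large |t|, √(7*t^2 + t + 5) ≈ √7·|t| and the denominator ≈ 4t.
Since t → −∞, |t| = −t, giving −√7/(4) = -√(7)/4.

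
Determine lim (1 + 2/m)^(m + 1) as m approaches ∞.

e^(2)

The base → 1 and the exponent → ∞: a 1^∞ form.
Take logarithms: (m + 1)·ln(1 + 2/m). Since ln(1+u) ~ u for small u, this behaves like (m)·(2/m) → 2.
So the limit is e^(2).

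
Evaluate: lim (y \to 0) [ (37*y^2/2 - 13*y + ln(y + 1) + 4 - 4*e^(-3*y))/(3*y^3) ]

Substitution gives 0/0; apply L'Hôpital's rule 3 times.
After differentiating numerator and denominator 3 times the quotient is (108*e^(-3*y) + 2/(y + 1)^3)/(18); at y = 0 this is 55/9.

55/9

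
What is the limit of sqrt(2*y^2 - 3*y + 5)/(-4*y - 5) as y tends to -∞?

√(2)/4

For large |y|, √(2*y^2 - 3*y + 5) ≈ √2·|y| and the denominator ≈ -4y.
Since y → −∞, |y| = −y, giving −√2/(-4) = √(2)/4.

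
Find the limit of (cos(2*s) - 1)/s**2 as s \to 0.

Direct substitution gives 0/0.
Apply L'Hôpital: lim (-2*sin(2*s))/(2*s), still 0/0.
After 2 applications of L'Hôpital's rule the quotient is (-4*cos(2*s))/(2); substituting s = 0 gives -2.

-2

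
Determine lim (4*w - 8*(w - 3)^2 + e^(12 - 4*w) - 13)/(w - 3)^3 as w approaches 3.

-32/3

Direct substitution gives 0/0.
Apply L'Hôpital: lim (-16*w - 4*e^(12 - 4*w) + 52)/(3*(w - 3)^2), still 0/0.
Apply L'Hôpital: lim (16*e^(12 - 4*w) - 16)/(6*w - 18), still 0/0.
After 3 applications of L'Hôpital's rule the quotient is (-64*e^(12 - 4*w))/(6); substituting w = 3 gives -32/3.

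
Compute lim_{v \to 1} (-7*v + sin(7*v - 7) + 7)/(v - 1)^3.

Direct substitution gives 0/0.
Apply L'Hôpital: lim (7*cos(7*v - 7) - 7)/(3*(v - 1)^2), still 0/0.
Apply L'Hôpital: lim (-49*sin(7*v - 7))/(6*v - 6), still 0/0.
After 3 applications of L'Hôpital's rule the quotient is (-343*cos(7*v - 7))/(6); substituting v = 1 gives -343/6.

-343/6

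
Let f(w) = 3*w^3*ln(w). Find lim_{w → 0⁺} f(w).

This is a 0·(−∞) form. Rewrite as 3·ln(w) / w^(−3) and apply L'Hôpital:
the derivative quotient is 3·(1/w) / (−3·w^(−4)) = (-3/3)·w^3 → 0.

0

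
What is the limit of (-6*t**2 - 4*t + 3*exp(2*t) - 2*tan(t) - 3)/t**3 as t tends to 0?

10/3

Substitution gives 0/0 (the numerator vanishes to order 3).
Expand each term to order t^3: the coefficient of t^3 in 3·e^(2t) is 4 and in -2·tan(t) is -2/3.
Lower-order terms cancel with the polynomial part, so the numerator is (10/3)·t^3 + o(t^3), and the limit is (10/3)/(1) = 10/3.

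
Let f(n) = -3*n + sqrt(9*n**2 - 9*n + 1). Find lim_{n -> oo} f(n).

-3/2

An ∞ − ∞ form. Rationalising with the conjugate, the difference becomes (-9n + 1) / (√(9*n^2 - 9*n + 1) + 3n).
For large n the denominator behaves like 2·3n, so the quotient tends to -9/6 = -3/2.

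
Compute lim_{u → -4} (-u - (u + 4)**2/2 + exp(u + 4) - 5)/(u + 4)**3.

1/6

Direct substitution gives 0/0.
Apply L'Hôpital: lim (-u + e^(u + 4) - 5)/(3*(u + 4)^2), still 0/0.
Apply L'Hôpital: lim (e^(u + 4) - 1)/(6*u + 24), still 0/0.
After 3 applications of L'Hôpital's rule the quotient is (e^(u + 4))/(6); substituting u = -4 gives 1/6.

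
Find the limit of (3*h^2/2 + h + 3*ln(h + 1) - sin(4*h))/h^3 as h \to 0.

Substitution gives 0/0; apply L'Hôpital's rule 3 times.
After differentiating numerator and denominator 3 times the quotient is (64*cos(4*h) + 6/(h + 1)^3)/(6); at h = 0 this is 35/3.

35/3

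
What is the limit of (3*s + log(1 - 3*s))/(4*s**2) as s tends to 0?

-9/8

Direct substitution gives 0/0.
Apply L'Hôpital: lim (3 - 3/(1 - 3*s))/(8*s), still 0/0.
After 2 applications of L'Hôpital's rule the quotient is (-9/(1 - 3*s)^2)/(8); substituting s = 0 gives -9/8.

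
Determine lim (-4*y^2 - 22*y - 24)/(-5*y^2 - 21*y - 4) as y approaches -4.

Direct substitution gives 0/0, so factor. Both numerator and denominator have (y + 4) as a factor.
After cancelling, the expression reduces to (-4*y - 6)/(-5*y - 1).
Substituting y = -4 gives 10/19.

10/19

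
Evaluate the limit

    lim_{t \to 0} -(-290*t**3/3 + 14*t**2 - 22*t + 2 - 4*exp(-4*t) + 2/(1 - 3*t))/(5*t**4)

-358/15

Substitution gives 0/0; apply L'Hôpital's rule 4 times.
After differentiating numerator and denominator 4 times the quotient is (-1024*e^(-4*t) - 3888/(3*t - 1)^5)/(-120); at t = 0 this is -358/15.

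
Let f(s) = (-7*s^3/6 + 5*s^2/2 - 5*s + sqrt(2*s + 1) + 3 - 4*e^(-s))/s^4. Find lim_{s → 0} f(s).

Substitution gives 0/0 (the numerator vanishes to order 4).
Expand each term to order s^4: the coefficient of s^4 in -4·e^(-s) is -1/6 and in √(1 + 2s) is -5/8.
Lower-order terms cancel with the polynomial part, so the numerator is (-19/24)·s^4 + o(s^4), and the limit is (-19/24)/(1) = -19/24.

-19/24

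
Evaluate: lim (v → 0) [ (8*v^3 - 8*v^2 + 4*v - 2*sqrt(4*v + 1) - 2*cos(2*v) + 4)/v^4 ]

Substitution gives 0/0; apply L'Hôpital's rule 4 times.
After differentiating numerator and denominator 4 times the quotient is (-32*cos(2*v) + 480/(4*v + 1)^(7/2))/(24); at v = 0 this is 56/3.

56/3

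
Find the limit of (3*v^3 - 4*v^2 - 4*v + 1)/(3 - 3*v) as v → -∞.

The numerator has higher degree (3 > 1); the quotient behaves like (3/(-3))·v^2 for large |v|.
As v → −∞ this diverges to -∞.

-∞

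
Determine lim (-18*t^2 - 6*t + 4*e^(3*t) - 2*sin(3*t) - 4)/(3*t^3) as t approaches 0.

Substitution gives 0/0; apply L'Hôpital's rule 3 times.
After differentiating numerator and denominator 3 times the quotient is (108*e^(3*t) + 54*cos(3*t))/(18); at t = 0 this is 9.

9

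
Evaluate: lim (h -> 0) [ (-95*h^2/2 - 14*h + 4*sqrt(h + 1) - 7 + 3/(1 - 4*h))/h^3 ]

769/4

Substitution gives 0/0 (the numerator vanishes to order 3).
Expand each term to order h^3: the coefficient of h^3 in 4·√(1 + h) is 1/4 and in 3·1/(1 - 4h) is 192.
Lower-order terms cancel with the polynomial part, so the numerator is (769/4)·h^3 + o(h^3), and the limit is (769/4)/(1) = 769/4.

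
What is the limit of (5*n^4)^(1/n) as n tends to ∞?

1

Base → ∞ and exponent → 0: an ∞^0 form.
Take logs: (1/n)·ln(5·n^4) = (ln 5 + 4·ln n)/n → 0.
So the limit is e^0 = 1.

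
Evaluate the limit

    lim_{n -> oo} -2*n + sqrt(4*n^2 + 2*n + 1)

1/2

An ∞ − ∞ form. Rationalising with the conjugate, the difference becomes (2n + 1) / (√(4*n^2 + 2*n + 1) + 2n).
For large n the denominator behaves like 2·2n, so the quotient tends to 2/4 = 1/2.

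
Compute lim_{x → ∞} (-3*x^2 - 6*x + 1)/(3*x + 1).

The numerator has higher degree (2 > 1); the quotient behaves like (-3/(3))·x^1 for large |x|.
As x → +∞ this diverges to -∞.

-∞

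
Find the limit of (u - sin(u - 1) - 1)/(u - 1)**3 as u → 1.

1/6

Direct substitution gives 0/0.
Apply L'Hôpital: lim (1 - cos(u - 1))/(3*(u - 1)^2), still 0/0.
Apply L'Hôpital: lim (sin(u - 1))/(6*u - 6), still 0/0.
After 3 applications of L'Hôpital's rule the quotient is (cos(u - 1))/(6); substituting u = 1 gives 1/6.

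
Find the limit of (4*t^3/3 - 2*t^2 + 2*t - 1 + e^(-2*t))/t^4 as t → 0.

Direct substitution gives 0/0.
Apply L'Hôpital: lim (4*t^2 - 4*t + 2 - 2*e^(-2*t))/(4*t^3), still 0/0.
Apply L'Hôpital: lim (8*t - 4 + 4*e^(-2*t))/(12*t^2), still 0/0.
Apply L'Hôpital: lim (8 - 8*e^(-2*t))/(24*t), still 0/0.
After 4 applications of L'Hôpital's rule the quotient is (16*e^(-2*t))/(24); substituting t = 0 gives 2/3.

2/3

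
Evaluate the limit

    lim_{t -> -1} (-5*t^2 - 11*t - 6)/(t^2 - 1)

1/2

At t = -1 both the top and bottom vanish — a removable singularity. Factoring out (t + 1) from each leaves (-5*t - 6)/(t - 1), which at t = -1 equals 1/2.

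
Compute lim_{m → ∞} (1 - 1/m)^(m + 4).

e^(-1)

Let L be the limit and take ln: ln L = lim (m + 4)·ln(1 - 1/m) = lim (m + 4)·(-1/m + O(1/m²)) = -1.
Hence L = e^(-1).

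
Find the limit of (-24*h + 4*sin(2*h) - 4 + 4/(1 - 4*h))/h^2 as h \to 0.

Substitution gives 0/0 (the numerator vanishes to order 2).
Expand each term to order h^2: the coefficient of h^2 in 4·1/(1 - 4h) is 64 and in 4·sin(2h) is 0.
Lower-order terms cancel with the polynomial part, so the numerator is (64)·h^2 + o(h^2), and the limit is (64)/(1) = 64.

64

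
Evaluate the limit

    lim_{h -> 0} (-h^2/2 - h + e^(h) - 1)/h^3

Direct substitution gives 0/0.
Apply L'Hôpital: lim (-h + e^(h) - 1)/(3*h^2), still 0/0.
Apply L'Hôpital: lim (e^(h) - 1)/(6*h), still 0/0.
After 3 applications of L'Hôpital's rule the quotient is (e^(h))/(6); substituting h = 0 gives 1/6.

1/6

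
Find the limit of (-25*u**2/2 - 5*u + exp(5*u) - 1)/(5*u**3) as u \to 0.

Direct substitution gives 0/0.
Apply L'Hôpital: lim (-25*u + 5*e^(5*u) - 5)/(15*u^2), still 0/0.
Apply L'Hôpital: lim (25*e^(5*u) - 25)/(30*u), still 0/0.
After 3 applications of L'Hôpital's rule the quotient is (125*e^(5*u))/(30); substituting u = 0 gives 25/6.

25/6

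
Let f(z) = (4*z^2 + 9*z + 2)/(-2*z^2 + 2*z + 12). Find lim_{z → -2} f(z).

-7/10

Direct substitution gives 0/0, so factor. Both numerator and denominator have (z + 2) as a factor.
After cancelling, the expression reduces to (4*z + 1)/(6 - 2*z).
Substituting z = -2 gives -7/10.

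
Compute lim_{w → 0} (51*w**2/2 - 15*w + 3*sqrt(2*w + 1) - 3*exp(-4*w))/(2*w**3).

67/4

Substitution gives 0/0; apply L'Hôpital's rule 3 times.
After differentiating numerator and denominator 3 times the quotient is (192*e^(-4*w) + 9/(2*w + 1)^(5/2))/(12); at w = 0 this is 67/4.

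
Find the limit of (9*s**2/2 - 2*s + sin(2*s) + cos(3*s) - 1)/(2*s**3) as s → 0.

-2/3

Substitution gives 0/0 (the numerator vanishes to order 3).
Expand each term to order s^3: the coefficient of s^3 in sin(2s) is -4/3 and in cos(3s) is 0.
Lower-order terms cancel with the polynomial part, so the numerator is (-4/3)·s^3 + o(s^3), and the limit is (-4/3)/(2) = -2/3.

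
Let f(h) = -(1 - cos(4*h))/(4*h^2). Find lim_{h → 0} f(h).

-2

Substitution gives 0/0.
Use (1 − cos u)/u² → 1/2 with u = 4h: the limit is 4²/(2·(-4)) = -2.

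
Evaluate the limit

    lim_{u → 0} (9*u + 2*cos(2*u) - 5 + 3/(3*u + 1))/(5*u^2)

23/5

Substitution gives 0/0; apply L'Hôpital's rule 2 times.
After differentiating numerator and denominator 2 times the quotient is (-8*cos(2*u) + 54/(3*u + 1)^3)/(10); at u = 0 this is 23/5.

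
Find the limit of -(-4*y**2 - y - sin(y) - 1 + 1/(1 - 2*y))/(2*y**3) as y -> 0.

-49/12

Substitution gives 0/0; apply L'Hôpital's rule 3 times.
After differentiating numerator and denominator 3 times the quotient is (cos(y) + 48/(2*y - 1)^4)/(-12); at y = 0 this is -49/12.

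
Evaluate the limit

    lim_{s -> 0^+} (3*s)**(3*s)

Base → 0⁺ and exponent → 0⁺: a 0^0 form.
Take logs: 3s·ln(3s). This is 0·(−∞); rewriting as ln(3s)/(1/(3s)) and applying L'Hôpital gives 0.
Hence the limit is e^0 = 1.

1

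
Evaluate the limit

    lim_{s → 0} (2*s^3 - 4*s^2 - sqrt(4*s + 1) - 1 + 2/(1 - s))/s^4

12

Substitution gives 0/0; apply L'Hôpital's rule 4 times.
After differentiating numerator and denominator 4 times the quotient is (240/(4*s + 1)^(7/2) - 48/(s - 1)^5)/(24); at s = 0 this is 12.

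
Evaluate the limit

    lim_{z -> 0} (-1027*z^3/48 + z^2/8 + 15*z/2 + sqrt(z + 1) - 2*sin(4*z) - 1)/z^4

-5/128

Substitution gives 0/0; apply L'Hôpital's rule 4 times.
After differentiating numerator and denominator 4 times the quotient is (-512*sin(4*z) - 15/(16*(z + 1)^(7/2)))/(24); at z = 0 this is -5/128.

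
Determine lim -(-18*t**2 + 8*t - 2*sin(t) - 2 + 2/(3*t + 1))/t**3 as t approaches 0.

Substitution gives 0/0; apply L'Hôpital's rule 3 times.
After differentiating numerator and denominator 3 times the quotient is (2*cos(t) - 324/(3*t + 1)^4)/(-6); at t = 0 this is 161/3.

161/3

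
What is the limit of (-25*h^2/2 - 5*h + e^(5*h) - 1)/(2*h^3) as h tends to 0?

Direct substitution gives 0/0.
Apply L'Hôpital: lim (-25*h + 5*e^(5*h) - 5)/(6*h^2), still 0/0.
Apply L'Hôpital: lim (25*e^(5*h) - 25)/(12*h), still 0/0.
After 3 applications of L'Hôpital's rule the quotient is (125*e^(5*h))/(12); substituting h = 0 gives 125/12.

125/12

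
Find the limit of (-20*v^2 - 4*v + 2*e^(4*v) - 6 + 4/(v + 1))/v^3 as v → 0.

Substitution gives 0/0; apply L'Hôpital's rule 3 times.
After differentiating numerator and denominator 3 times the quotient is (128*e^(4*v) - 24/(v + 1)^4)/(6); at v = 0 this is 52/3.

52/3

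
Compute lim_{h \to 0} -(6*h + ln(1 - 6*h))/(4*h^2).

9/2

Direct substitution gives 0/0.
Apply L'Hôpital: lim (6 - 6/(1 - 6*h))/(-8*h), still 0/0.
After 2 applications of L'Hôpital's rule the quotient is (-36/(1 - 6*h)^2)/(-8); substituting h = 0 gives 9/2.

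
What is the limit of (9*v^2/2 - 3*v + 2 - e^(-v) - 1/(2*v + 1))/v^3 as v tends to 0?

49/6

Substitution gives 0/0; apply L'Hôpital's rule 3 times.
After differentiating numerator and denominator 3 times the quotient is (e^(-v) + 48/(2*v + 1)^4)/(6); at v = 0 this is 49/6.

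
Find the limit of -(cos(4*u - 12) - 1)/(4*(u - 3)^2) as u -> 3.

2

Direct substitution gives 0/0.
Apply L'Hôpital: lim (-4*sin(4*u - 12))/(24 - 8*u), still 0/0.
After 2 applications of L'Hôpital's rule the quotient is (-16*cos(4*u - 12))/(-8); substituting u = 3 gives 2.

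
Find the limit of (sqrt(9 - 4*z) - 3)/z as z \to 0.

-2/3

Substitution gives 0/0. Multiply numerator and denominator by the conjugate √(9 - 4z) + √9.
The numerator becomes (9 - 4z) − 9 = -4z, so the expression simplifies to -4/(√(9 - 4z) + √9).
Letting z → 0 gives -4/(2√9) = -2/3.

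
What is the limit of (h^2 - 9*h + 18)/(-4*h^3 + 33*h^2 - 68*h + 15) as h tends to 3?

-3/22

Since h = 3 makes numerator and denominator zero, (h - 3) divides both.
Cancelling it gives (h - 6)/(-4*h^2 + 21*h - 5); now plug in h = 3 to get -3/22.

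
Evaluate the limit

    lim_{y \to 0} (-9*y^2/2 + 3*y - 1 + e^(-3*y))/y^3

-9/2

Direct substitution gives 0/0.
Apply L'Hôpital: lim (-9*y + 3 - 3*e^(-3*y))/(3*y^2), still 0/0.
Apply L'Hôpital: lim (-9 + 9*e^(-3*y))/(6*y), still 0/0.
After 3 applications of L'Hôpital's rule the quotient is (-27*e^(-3*y))/(6); substituting y = 0 gives -9/2.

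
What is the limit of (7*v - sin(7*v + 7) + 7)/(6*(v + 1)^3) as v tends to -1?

Direct substitution gives 0/0.
Apply L'Hôpital: lim (7 - 7*cos(7*v + 7))/(18*(v + 1)^2), still 0/0.
Apply L'Hôpital: lim (49*sin(7*v + 7))/(36*v + 36), still 0/0.
After 3 applications of L'Hôpital's rule the quotient is (343*cos(7*v + 7))/(36); substituting v = -1 gives 343/36.

343/36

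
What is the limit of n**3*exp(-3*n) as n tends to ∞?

0

Write as n^3/e^{3n}, an ∞/∞ form.
Exponential growth dominates any polynomial, so repeated L'Hôpital (or the standard result) gives 0.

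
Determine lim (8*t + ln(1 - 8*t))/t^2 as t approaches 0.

-32

Direct substitution gives 0/0.
Apply L'Hôpital: lim (8 - 8/(1 - 8*t))/(2*t), still 0/0.
After 2 applications of L'Hôpital's rule the quotient is (-64/(1 - 8*t)^2)/(2); substituting t = 0 gives -32.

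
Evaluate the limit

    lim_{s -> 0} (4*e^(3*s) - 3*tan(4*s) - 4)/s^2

Substitution gives 0/0 (the numerator vanishes to order 2).
Expand each term to order s^2: the coefficient of s^2 in 4·e^(3s) is 18 and in -3·tan(4s) is 0.
Lower-order terms cancel with the polynomial part, so the numerator is (18)·s^2 + o(s^2), and the limit is (18)/(1) = 18.

18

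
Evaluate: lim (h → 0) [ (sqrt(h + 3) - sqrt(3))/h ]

√(3)/6

A 0/0 form; rationalise with √(3 + h) + √3. This collapses the numerator to h, leaving 1/(√(3 + h) + √3) → 1/(2√3) = √(3)/6.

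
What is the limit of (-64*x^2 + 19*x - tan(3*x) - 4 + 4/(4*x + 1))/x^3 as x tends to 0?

-265

Substitution gives 0/0 (the numerator vanishes to order 3).
Expand each term to order x^3: the coefficient of x^3 in 4·1/(1 + 4x) is -256 and in −tan(3x) is -9.
Lower-order terms cancel with the polynomial part, so the numerator is (-265)·x^3 + o(x^3), and the limit is (-265)/(1) = -265.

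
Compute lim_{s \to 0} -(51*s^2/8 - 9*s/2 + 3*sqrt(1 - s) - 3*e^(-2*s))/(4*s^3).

-61/64

Substitution gives 0/0; apply L'Hôpital's rule 3 times.
After differentiating numerator and denominator 3 times the quotient is (24*e^(-2*s) - 9/(8*(1 - s)^(5/2)))/(-24); at s = 0 this is -61/64.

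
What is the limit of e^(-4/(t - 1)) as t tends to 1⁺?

0

As t → 1⁺, -4/(t - 1) → −∞, so e^(-4/(t - 1)) → 0.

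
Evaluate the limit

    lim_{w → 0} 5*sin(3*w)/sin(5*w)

Substitution gives 0/0.
Divide numerator and denominator by w: sin(3w)/w → 3 and sin(5w)/w → 5, so the limit is 5·3/5 = 3.

3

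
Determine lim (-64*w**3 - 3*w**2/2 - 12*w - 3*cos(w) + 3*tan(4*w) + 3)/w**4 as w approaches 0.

Substitution gives 0/0 (the numerator vanishes to order 4).
Expand each term to order w^4: the coefficient of w^4 in 3·tan(4w) is 0 and in -3·cos(w) is -1/8.
Lower-order terms cancel with the polynomial part, so the numerator is (-1/8)·w^4 + o(w^4), and the limit is (-1/8)/(1) = -1/8.

-1/8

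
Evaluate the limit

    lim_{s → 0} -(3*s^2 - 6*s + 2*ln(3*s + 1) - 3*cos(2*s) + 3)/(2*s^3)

Substitution gives 0/0 (the numerator vanishes to order 3).
Expand each term to order s^3: the coefficient of s^3 in 2·ln(1 + 3s) is 18 and in -3·cos(2s) is 0.
Lower-order terms cancel with the polynomial part, so the numerator is (18)·s^3 + o(s^3), and the limit is (18)/(-2) = -9.

-9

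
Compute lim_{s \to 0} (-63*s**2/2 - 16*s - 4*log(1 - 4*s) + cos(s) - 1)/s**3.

Substitution gives 0/0; apply L'Hôpital's rule 3 times.
After differentiating numerator and denominator 3 times the quotient is (sin(s) - 512/(4*s - 1)^3)/(6); at s = 0 this is 256/3.

256/3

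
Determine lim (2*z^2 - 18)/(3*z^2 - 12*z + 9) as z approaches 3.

At z = 3 both the top and bottom vanish — a removable singularity. Factoring out (z - 3) from each leaves (2*z + 6)/(3*z - 3), which at z = 3 equals 2.

2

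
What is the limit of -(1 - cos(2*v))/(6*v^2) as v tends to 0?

Substitution gives 0/0.
Use (1 − cos u)/u² → 1/2 with u = 2v: the limit is 2²/(2·(-6)) = -1/3.

-1/3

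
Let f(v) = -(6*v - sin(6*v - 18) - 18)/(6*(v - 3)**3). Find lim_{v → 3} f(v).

Direct substitution gives 0/0.
Apply L'Hôpital: lim (6 - 6*cos(6*v - 18))/(-18*(v - 3)^2), still 0/0.
Apply L'Hôpital: lim (36*sin(6*v - 18))/(108 - 36*v), still 0/0.
After 3 applications of L'Hôpital's rule the quotient is (216*cos(6*v - 18))/(-36); substituting v = 3 gives -6.

-6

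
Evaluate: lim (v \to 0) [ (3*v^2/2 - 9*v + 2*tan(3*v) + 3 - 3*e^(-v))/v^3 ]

37/2

Substitution gives 0/0 (the numerator vanishes to order 3).
Expand each term to order v^3: the coefficient of v^3 in -3·e^(-v) is 1/2 and in 2·tan(3v) is 18.
Lower-order terms cancel with the polynomial part, so the numerator is (37/2)·v^3 + o(v^3), and the limit is (37/2)/(1) = 37/2.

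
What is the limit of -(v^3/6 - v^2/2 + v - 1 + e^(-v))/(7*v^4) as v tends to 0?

-1/168

Direct substitution gives 0/0.
Apply L'Hôpital: lim (v^2/2 - v + 1 - e^(-v))/(-28*v^3), still 0/0.
Apply L'Hôpital: lim (v - 1 + e^(-v))/(-84*v^2), still 0/0.
Apply L'Hôpital: lim (1 - e^(-v))/(-168*v), still 0/0.
After 4 applications of L'Hôpital's rule the quotient is (e^(-v))/(-168); substituting v = 0 gives -1/168.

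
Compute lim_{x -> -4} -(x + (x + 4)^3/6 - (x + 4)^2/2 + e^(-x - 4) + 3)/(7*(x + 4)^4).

Direct substitution gives 0/0.
Apply L'Hôpital: lim (-x + (x + 4)^2/2 - e^(-x - 4) - 3)/(-28*(x + 4)^3), still 0/0.
Apply L'Hôpital: lim (x + e^(-x - 4) + 3)/(-84*(x + 4)^2), still 0/0.
Apply L'Hôpital: lim (1 - e^(-x - 4))/(-168*x - 672), still 0/0.
After 4 applications of L'Hôpital's rule the quotient is (e^(-x - 4))/(-168); substituting x = -4 gives -1/168.

-1/168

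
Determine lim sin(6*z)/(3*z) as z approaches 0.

Substitution gives 0/0.
Write it as (6/3)·sin(6z)/(6z); since sin(u)/u → 1, the limit is 2.

2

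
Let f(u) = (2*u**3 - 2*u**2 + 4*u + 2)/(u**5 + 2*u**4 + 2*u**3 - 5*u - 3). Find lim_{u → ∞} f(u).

The denominator has degree 5 and the numerator degree 3. Dividing numerator and denominator by u^5 sends every term to 0 except the leading denominator term, so the limit is 0.

0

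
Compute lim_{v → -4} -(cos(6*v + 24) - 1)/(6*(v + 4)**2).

Direct substitution gives 0/0.
Apply L'Hôpital: lim (-6*sin(6*v + 24))/(-12*v - 48), still 0/0.
After 2 applications of L'Hôpital's rule the quotient is (-36*cos(6*v + 24))/(-12); substituting v = -4 gives 3.

3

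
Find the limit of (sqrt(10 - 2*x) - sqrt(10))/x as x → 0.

Substitution gives 0/0. Multiply numerator and denominator by the conjugate √(10 - 2x) + √10.
The numerator becomes (10 - 2x) − 10 = -2x, so the expression simplifies to -2/(√(10 - 2x) + √10).
Letting x → 0 gives -2/(2√10) = -√(10)/10.

-√(10)/10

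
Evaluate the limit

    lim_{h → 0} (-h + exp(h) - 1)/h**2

Direct substitution gives 0/0.
Apply L'Hôpital: lim (e^(h) - 1)/(2*h), still 0/0.
After 2 applications of L'Hôpital's rule the quotient is (e^(h))/(2); substituting h = 0 gives 1/2.

1/2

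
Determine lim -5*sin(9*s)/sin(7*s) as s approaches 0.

-45/7

Substitution gives 0/0.
Divide numerator and denominator by s: sin(9s)/s → 9 and sin(7s)/s → 7, so the limit is -5·9/7 = -45/7.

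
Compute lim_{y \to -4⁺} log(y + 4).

As y → -4⁺, y + 4 → 0⁺ and ln(y + 4) → −∞.
Multiplying by 1 gives -∞.

-∞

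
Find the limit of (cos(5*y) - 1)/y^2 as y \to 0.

-25/2

Direct substitution gives 0/0.
Apply L'Hôpital: lim (-5*sin(5*y))/(2*y), still 0/0.
After 2 applications of L'Hôpital's rule the quotient is (-25*cos(5*y))/(2); substituting y = 0 gives -25/2.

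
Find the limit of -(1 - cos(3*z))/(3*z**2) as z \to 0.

-3/2

Substitution gives 0/0.
Use (1 − cos u)/u² → 1/2 with u = 3z: the limit is 3²/(2·(-3)) = -3/2.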